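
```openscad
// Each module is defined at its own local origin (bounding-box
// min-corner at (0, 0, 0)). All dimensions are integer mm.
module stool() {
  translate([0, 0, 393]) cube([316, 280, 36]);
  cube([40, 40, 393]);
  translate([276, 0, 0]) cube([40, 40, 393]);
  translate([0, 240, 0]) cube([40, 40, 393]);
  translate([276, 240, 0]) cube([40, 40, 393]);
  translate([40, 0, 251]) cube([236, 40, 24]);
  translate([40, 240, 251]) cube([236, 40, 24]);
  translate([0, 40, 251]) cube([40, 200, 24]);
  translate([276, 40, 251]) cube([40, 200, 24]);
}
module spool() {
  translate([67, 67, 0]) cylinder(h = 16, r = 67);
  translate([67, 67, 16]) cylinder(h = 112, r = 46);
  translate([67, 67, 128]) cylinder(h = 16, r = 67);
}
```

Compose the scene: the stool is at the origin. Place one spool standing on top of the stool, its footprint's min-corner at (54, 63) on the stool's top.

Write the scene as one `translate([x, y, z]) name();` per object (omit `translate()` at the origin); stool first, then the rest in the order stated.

stool();
translate([54, 63, 429]) spool();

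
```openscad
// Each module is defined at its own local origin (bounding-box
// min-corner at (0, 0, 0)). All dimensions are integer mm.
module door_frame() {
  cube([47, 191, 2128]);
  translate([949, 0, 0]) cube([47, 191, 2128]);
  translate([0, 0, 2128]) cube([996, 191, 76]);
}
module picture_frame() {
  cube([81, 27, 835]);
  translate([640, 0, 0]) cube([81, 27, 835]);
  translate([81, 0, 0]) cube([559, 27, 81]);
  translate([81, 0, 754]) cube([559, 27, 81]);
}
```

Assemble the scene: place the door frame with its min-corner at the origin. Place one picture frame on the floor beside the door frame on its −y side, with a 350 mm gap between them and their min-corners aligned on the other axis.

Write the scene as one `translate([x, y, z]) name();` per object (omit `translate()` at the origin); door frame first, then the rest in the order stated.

door_frame();
translate([0, -377, 0]) picture_frame();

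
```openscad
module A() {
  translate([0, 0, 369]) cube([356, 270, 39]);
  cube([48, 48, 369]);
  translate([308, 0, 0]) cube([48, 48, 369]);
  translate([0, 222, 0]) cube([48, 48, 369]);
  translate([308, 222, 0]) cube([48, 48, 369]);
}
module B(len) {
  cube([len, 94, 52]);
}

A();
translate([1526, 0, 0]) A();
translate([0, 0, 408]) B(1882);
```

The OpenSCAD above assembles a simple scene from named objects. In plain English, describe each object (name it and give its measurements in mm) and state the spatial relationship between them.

A is a four-legged stool. The seat is a 356×270×39 mm slab whose top surface is at z = 408 mm; four square legs, each 48×48 mm in cross-section, run from the floor (z = 0) to the underside of the seat, each flush with a corner of the seat.

B is a rectangular beam 1882 mm long (x), 94 mm deep (y), 52 mm thick (z).

The beam spans the tops of two stools placed 1170 mm apart, resting at z = 408 mm.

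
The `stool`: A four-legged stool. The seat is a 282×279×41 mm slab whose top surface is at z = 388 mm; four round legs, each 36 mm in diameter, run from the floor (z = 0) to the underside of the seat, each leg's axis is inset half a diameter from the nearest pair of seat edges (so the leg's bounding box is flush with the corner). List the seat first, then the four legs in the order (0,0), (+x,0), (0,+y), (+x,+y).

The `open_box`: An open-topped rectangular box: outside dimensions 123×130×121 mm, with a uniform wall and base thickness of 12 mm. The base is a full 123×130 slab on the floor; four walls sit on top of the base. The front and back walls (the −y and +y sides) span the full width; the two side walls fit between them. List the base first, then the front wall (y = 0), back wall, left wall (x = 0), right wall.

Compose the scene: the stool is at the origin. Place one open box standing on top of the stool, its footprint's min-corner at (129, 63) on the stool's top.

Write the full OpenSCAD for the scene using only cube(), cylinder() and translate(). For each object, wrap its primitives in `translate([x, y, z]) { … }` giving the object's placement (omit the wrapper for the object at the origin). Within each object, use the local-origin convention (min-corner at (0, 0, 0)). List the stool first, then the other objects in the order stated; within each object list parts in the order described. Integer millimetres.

translate([0, 0, 347]) cube([282, 279, 41]);
translate([18, 18, 0]) cylinder(h = 347, r = 18);
translate([264, 18, 0]) cylinder(h = 347, r = 18);
translate([18, 261, 0]) cylinder(h = 347, r = 18);
translate([264, 261, 0]) cylinder(h = 347, r = 18);
translate([129, 63, 388]) {
  cube([123, 130, 12]);
  translate([0, 0, 12]) cube([123, 12, 109]);
  translate([0, 118, 12]) cube([123, 12, 109]);
  translate([0, 12, 12]) cube([12, 106, 109]);
  translate([111, 12, 12]) cube([12, 106, 109]);
}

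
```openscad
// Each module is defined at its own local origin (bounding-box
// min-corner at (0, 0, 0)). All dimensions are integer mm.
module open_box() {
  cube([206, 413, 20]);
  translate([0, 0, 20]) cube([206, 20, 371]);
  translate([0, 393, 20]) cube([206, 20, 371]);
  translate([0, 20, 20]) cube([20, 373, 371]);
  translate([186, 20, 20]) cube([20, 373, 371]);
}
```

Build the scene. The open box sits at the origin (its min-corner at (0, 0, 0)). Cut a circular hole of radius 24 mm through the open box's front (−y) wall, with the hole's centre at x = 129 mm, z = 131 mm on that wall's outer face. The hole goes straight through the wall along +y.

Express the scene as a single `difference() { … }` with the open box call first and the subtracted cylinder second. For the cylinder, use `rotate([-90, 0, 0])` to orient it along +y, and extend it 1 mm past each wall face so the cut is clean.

difference() {
  open_box();
  translate([129, -1, 131]) rotate([-90, 0, 0]) cylinder(h = 22, r = 24);
}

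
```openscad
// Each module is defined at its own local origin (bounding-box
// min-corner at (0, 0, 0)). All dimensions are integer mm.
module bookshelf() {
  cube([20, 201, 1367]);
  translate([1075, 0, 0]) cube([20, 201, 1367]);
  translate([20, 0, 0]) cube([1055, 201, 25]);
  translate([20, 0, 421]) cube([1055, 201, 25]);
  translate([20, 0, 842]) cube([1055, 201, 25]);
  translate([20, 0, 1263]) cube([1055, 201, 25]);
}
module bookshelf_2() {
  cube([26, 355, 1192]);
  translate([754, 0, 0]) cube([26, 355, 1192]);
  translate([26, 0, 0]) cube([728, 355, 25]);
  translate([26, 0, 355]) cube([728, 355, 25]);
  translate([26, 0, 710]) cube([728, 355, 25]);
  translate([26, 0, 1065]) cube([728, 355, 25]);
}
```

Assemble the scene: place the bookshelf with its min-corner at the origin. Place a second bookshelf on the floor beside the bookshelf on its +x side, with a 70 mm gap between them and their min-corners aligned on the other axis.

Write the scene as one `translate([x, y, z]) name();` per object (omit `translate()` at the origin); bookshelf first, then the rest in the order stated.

bookshelf();
translate([1165, 0, 0]) bookshelf_2();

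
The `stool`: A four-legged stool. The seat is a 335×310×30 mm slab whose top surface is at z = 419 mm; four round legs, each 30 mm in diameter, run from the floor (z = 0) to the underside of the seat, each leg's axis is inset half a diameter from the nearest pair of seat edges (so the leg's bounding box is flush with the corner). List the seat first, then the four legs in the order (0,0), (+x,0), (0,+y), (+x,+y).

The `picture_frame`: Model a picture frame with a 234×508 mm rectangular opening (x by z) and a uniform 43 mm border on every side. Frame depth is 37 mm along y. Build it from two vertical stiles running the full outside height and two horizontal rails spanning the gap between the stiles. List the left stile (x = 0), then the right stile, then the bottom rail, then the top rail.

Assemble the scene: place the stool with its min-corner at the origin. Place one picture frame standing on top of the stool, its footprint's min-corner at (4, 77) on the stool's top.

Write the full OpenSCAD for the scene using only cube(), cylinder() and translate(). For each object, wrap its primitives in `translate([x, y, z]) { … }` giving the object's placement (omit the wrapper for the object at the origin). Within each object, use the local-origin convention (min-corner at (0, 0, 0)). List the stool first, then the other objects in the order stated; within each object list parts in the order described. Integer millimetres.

translate([0, 0, 389]) cube([335, 310, 30]);
translate([15, 15, 0]) cylinder(h = 389, r = 15);
translate([320, 15, 0]) cylinder(h = 389, r = 15);
translate([15, 295, 0]) cylinder(h = 389, r = 15);
translate([320, 295, 0]) cylinder(h = 389, r = 15);
translate([4, 77, 419]) {
  cube([43, 37, 594]);
  translate([277, 0, 0]) cube([43, 37, 594]);
  translate([43, 0, 0]) cube([234, 37, 43]);
  translate([43, 0, 551]) cube([234, 37, 43]);
}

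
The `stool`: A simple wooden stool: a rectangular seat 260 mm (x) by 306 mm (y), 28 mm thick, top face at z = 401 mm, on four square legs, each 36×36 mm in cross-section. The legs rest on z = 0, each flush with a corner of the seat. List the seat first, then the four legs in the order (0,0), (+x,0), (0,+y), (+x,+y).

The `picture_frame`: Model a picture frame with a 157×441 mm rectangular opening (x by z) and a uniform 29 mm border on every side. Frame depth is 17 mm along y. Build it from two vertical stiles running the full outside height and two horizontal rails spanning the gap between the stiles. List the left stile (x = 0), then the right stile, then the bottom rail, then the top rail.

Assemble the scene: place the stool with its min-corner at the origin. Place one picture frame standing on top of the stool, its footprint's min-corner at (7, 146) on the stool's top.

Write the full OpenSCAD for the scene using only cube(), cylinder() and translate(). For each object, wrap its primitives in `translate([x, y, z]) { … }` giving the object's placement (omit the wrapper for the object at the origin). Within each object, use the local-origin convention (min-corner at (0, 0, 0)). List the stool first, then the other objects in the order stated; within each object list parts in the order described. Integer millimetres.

translate([0, 0, 373]) cube([260, 306, 28]);
cube([36, 36, 373]);
translate([224, 0, 0]) cube([36, 36, 373]);
translate([0, 270, 0]) cube([36, 36, 373]);
translate([224, 270, 0]) cube([36, 36, 373]);
translate([7, 146, 401]) {
  cube([29, 17, 499]);
  translate([186, 0, 0]) cube([29, 17, 499]);
  translate([29, 0, 0]) cube([157, 17, 29]);
  translate([29, 0, 470]) cube([157, 17, 29]);
}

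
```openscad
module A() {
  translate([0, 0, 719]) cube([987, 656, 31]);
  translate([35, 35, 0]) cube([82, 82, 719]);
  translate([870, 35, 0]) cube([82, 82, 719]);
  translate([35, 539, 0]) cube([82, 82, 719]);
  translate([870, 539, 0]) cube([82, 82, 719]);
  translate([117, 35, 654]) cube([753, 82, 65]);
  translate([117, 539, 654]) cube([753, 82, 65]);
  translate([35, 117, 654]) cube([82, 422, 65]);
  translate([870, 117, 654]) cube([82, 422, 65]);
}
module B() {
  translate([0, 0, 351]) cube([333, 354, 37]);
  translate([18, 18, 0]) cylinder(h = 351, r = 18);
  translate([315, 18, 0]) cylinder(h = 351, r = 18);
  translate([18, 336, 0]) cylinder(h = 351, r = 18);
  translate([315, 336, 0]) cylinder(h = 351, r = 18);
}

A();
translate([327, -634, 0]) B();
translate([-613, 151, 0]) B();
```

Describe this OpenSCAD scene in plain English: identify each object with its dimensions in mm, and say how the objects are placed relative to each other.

A is a table: top 987 mm (x) × 656 mm (y), 31 mm thick, upper face at z = 750 mm, on four 82×82 mm square legs, each inset 35 mm from the nearest pair of top edges, running from z = 0 to the bottom of the top. Four apron rails, 82 mm thick and 65 mm tall, run between adjacent legs with their top edges flush with the underside of the top and their outer faces flush with the legs' outer faces.

B is a four-legged stool. The seat is 333×354 mm, 37 mm thick, top at z = 388 mm. It stands on four round legs, each 36 mm in diameter, from z = 0 to the seat underside, each leg's axis is inset half a diameter from the nearest pair of seat edges (so the leg's bounding box is flush with the corner).

Two stools sit around the table at the −y, −x sides.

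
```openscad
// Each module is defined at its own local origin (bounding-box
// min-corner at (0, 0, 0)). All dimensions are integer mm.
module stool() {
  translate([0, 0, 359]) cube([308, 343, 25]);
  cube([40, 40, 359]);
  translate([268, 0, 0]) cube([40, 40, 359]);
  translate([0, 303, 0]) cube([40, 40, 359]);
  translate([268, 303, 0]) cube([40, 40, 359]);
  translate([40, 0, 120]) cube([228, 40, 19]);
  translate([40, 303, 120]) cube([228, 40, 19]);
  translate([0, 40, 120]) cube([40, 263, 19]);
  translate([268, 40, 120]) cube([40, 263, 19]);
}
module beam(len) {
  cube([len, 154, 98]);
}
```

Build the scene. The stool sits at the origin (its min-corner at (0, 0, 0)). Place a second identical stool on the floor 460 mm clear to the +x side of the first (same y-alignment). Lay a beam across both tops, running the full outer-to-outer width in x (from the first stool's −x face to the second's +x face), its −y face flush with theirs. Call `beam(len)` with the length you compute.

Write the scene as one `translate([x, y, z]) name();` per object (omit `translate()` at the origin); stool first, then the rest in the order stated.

stool();
translate([768, 0, 0]) stool();
translate([0, 0, 384]) beam(1076);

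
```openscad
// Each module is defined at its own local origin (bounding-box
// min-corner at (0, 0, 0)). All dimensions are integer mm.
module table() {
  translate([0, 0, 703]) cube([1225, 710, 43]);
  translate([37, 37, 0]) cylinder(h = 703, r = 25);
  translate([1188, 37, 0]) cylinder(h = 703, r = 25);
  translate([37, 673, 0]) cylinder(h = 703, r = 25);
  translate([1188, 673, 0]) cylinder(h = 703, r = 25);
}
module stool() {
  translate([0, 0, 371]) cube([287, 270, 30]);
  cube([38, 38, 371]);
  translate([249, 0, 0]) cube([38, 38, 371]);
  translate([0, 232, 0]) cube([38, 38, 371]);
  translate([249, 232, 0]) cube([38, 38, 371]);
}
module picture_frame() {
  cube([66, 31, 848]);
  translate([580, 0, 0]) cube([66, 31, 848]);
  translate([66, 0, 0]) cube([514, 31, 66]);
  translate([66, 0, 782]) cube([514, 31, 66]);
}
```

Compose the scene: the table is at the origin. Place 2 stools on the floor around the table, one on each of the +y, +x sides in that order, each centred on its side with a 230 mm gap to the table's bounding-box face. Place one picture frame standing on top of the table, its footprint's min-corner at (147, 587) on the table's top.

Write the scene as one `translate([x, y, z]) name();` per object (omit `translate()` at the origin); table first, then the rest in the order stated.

table();
translate([469, 940, 0]) stool();
translate([1455, 220, 0]) stool();
translate([147, 587, 746]) picture_frame();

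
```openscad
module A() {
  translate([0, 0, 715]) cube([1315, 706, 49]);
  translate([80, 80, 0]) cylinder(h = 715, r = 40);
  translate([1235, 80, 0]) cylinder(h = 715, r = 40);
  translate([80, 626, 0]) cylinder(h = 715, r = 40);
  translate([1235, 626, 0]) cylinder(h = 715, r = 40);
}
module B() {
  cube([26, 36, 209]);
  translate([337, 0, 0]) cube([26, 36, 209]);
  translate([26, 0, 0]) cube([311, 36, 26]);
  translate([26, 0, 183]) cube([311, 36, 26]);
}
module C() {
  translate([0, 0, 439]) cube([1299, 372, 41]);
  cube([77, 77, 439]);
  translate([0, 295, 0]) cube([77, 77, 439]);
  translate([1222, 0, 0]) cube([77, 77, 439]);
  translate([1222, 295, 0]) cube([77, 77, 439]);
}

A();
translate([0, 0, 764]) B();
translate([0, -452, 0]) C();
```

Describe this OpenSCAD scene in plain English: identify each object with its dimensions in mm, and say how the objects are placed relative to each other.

A is a table with a 1315×706 mm rectangular top, 49 mm thick, top surface at z = 764 mm, supported by four round legs of 80 mm diameter, each leg's bounding box inset 40 mm from the nearest pair of top edges, running from the floor.

B is a rectangular picture frame lying in the x–z plane (depth along y). The opening is 311 mm wide (x) by 157 mm tall (z), surrounded by a border 26 mm wide on all four sides. The frame is 36 mm deep and is made of two full-height vertical stiles with two horizontal rails fitted between them.

C is a long wooden bench with a 1299 mm (x) × 372 mm (y) seat, 41 mm thick, its top surface 480 mm above the floor. Four 77 mm square legs at the seat corners, flush with the edges, run from z = 0 to the seat underside.

The picture frame is on top of the table. The bench is on the floor beside the table on its −y side.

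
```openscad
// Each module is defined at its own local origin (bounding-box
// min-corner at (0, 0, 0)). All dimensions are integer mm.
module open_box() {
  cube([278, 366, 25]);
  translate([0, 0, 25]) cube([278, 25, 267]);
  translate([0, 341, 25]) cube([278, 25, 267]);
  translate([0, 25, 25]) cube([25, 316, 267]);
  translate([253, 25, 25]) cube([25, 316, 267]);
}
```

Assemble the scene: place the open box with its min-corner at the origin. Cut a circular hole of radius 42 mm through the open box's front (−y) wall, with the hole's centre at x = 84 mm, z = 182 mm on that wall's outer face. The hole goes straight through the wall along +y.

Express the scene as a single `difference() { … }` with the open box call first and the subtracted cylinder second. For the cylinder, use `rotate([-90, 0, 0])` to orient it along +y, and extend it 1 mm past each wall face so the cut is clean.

difference() {
  open_box();
  translate([84, -1, 182]) rotate([-90, 0, 0]) cylinder(h = 27, r = 42);
}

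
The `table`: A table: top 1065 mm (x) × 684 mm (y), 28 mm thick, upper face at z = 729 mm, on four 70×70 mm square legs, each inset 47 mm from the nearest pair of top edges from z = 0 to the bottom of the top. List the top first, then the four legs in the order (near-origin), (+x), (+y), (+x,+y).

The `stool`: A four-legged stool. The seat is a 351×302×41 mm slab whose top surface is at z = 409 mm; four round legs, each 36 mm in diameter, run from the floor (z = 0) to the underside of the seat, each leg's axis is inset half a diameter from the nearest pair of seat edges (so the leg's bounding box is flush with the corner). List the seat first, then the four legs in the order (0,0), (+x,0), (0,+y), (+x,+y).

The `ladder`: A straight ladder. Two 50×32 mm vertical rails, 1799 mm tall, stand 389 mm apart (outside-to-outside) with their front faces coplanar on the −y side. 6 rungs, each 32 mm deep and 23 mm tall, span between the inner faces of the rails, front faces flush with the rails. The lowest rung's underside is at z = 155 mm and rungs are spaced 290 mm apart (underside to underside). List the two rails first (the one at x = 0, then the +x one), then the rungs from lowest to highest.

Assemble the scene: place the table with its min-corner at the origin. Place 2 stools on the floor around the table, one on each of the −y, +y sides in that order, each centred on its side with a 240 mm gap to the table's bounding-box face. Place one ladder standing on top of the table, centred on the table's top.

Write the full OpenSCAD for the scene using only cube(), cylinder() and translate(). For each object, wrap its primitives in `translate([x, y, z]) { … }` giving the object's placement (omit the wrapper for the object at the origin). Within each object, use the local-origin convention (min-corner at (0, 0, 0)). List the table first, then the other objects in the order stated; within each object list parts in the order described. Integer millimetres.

translate([0, 0, 701]) cube([1065, 684, 28]);
translate([47, 47, 0]) cube([70, 70, 701]);
translate([948, 47, 0]) cube([70, 70, 701]);
translate([47, 567, 0]) cube([70, 70, 701]);
translate([948, 567, 0]) cube([70, 70, 701]);
translate([357, -542, 0]) {
  translate([0, 0, 368]) cube([351, 302, 41]);
  translate([18, 18, 0]) cylinder(h = 368, r = 18);
  translate([333, 18, 0]) cylinder(h = 368, r = 18);
  translate([18, 284, 0]) cylinder(h = 368, r = 18);
  translate([333, 284, 0]) cylinder(h = 368, r = 18);
}
translate([357, 924, 0]) {
  translate([0, 0, 368]) cube([351, 302, 41]);
  translate([18, 18, 0]) cylinder(h = 368, r = 18);
  translate([333, 18, 0]) cylinder(h = 368, r = 18);
  translate([18, 284, 0]) cylinder(h = 368, r = 18);
  translate([333, 284, 0]) cylinder(h = 368, r = 18);
}
translate([338, 326, 729]) {
  cube([50, 32, 1799]);
  translate([339, 0, 0]) cube([50, 32, 1799]);
  translate([50, 0, 155]) cube([289, 32, 23]);
  translate([50, 0, 445]) cube([289, 32, 23]);
  translate([50, 0, 735]) cube([289, 32, 23]);
  translate([50, 0, 1025]) cube([289, 32, 23]);
  translate([50, 0, 1315]) cube([289, 32, 23]);
  translate([50, 0, 1605]) cube([289, 32, 23]);
}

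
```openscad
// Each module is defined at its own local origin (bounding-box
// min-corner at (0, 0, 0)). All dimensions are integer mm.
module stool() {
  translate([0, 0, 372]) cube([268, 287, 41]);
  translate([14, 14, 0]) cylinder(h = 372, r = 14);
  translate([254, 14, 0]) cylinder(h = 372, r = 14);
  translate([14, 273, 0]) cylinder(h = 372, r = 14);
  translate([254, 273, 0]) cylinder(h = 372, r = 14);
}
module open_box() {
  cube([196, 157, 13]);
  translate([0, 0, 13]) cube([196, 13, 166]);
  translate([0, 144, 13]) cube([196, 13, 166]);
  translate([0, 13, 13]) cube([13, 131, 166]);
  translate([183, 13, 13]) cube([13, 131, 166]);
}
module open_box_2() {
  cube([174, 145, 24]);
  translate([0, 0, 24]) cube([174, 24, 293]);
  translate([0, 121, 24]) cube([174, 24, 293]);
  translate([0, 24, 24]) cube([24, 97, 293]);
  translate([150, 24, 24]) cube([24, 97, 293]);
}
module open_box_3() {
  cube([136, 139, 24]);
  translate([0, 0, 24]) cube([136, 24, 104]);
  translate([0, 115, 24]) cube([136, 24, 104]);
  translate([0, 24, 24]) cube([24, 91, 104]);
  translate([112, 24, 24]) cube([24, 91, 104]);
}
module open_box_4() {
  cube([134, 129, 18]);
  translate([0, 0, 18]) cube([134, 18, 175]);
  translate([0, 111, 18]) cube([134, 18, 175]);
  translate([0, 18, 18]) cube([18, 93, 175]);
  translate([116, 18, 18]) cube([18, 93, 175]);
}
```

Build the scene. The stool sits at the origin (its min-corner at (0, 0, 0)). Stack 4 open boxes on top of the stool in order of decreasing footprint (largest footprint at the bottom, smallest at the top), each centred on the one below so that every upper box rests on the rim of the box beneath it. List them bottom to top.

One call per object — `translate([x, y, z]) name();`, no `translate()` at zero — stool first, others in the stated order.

stool();
translate([36, 65, 413]) open_box();
translate([47, 71, 592]) open_box_2();
translate([66, 74, 909]) open_box_3();
translate([67, 79, 1037]) open_box_4();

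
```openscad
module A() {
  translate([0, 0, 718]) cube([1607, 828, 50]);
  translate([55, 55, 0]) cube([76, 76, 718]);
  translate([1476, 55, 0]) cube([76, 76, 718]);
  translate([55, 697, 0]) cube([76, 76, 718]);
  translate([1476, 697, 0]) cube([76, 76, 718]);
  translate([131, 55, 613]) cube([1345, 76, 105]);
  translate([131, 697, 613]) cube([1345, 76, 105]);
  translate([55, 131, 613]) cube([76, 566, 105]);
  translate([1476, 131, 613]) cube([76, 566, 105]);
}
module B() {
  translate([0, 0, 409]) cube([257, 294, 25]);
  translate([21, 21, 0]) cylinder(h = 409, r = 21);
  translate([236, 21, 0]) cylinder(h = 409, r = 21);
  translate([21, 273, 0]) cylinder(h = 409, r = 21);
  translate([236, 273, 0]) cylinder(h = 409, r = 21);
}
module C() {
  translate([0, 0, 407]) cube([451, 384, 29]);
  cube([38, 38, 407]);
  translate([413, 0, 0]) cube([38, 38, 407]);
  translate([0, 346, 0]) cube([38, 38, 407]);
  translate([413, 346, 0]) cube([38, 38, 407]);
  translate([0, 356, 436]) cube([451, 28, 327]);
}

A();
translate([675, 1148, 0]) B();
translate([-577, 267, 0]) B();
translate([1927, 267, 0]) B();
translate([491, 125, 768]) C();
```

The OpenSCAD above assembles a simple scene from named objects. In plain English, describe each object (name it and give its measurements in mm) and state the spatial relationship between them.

A is a rectangular dining table. The top is 1607×828×50 mm with its upper surface at z = 768 mm. It stands on four 76×76 mm square legs, each inset 55 mm from the nearest pair of top edges, running from the floor to the underside of the top. Four apron rails, 76 mm thick and 105 mm tall, run between adjacent legs with their top edges flush with the underside of the top and their outer faces flush with the legs' outer faces.

B is a four-legged stool. The seat is 257×294 mm, 25 mm thick, top at z = 434 mm. It stands on four round legs, each 42 mm in diameter, from z = 0 to the seat underside, each leg's axis is inset half a diameter from the nearest pair of seat edges (so the leg's bounding box is flush with the corner).

C is a chair: 451×384 mm seat, 29 mm thick, top at z = 436 mm, on four 38 mm square corner legs flush with the seat edges. A 28 mm thick backrest slab spans the full seat width, extending 327 mm above the seat top, its back face flush with the seat's +y edge.

Three stools sit around the table at the +y, −x, +x sides. The chair is on top of the table.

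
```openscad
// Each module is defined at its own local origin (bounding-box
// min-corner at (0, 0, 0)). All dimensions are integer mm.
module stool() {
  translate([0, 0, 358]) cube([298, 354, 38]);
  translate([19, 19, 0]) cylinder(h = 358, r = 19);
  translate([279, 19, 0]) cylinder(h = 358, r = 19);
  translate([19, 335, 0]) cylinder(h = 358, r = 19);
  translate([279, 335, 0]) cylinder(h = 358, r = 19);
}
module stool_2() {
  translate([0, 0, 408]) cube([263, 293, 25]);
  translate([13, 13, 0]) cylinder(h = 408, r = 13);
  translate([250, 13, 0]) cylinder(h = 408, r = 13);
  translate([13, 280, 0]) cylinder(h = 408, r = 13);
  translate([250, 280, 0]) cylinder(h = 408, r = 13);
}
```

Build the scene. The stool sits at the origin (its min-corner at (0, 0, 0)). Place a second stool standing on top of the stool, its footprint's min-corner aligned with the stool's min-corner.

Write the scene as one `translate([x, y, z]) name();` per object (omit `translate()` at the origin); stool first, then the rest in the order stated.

stool();
translate([0, 0, 396]) stool_2();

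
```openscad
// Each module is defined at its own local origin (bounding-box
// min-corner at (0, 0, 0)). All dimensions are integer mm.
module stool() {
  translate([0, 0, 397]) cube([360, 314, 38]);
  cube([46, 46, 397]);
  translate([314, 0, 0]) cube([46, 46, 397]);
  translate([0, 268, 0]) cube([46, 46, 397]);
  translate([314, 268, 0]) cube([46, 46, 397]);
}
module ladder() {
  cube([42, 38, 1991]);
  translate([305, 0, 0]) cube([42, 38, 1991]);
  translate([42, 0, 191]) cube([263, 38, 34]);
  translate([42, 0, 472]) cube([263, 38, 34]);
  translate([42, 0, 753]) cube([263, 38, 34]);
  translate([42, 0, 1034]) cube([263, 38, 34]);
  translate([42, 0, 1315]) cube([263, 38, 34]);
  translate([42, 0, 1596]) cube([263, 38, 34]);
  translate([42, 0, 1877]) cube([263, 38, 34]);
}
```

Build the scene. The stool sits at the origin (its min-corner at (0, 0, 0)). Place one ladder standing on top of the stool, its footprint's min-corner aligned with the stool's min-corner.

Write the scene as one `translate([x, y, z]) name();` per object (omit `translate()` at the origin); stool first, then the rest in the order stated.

stool();
translate([0, 0, 435]) ladder();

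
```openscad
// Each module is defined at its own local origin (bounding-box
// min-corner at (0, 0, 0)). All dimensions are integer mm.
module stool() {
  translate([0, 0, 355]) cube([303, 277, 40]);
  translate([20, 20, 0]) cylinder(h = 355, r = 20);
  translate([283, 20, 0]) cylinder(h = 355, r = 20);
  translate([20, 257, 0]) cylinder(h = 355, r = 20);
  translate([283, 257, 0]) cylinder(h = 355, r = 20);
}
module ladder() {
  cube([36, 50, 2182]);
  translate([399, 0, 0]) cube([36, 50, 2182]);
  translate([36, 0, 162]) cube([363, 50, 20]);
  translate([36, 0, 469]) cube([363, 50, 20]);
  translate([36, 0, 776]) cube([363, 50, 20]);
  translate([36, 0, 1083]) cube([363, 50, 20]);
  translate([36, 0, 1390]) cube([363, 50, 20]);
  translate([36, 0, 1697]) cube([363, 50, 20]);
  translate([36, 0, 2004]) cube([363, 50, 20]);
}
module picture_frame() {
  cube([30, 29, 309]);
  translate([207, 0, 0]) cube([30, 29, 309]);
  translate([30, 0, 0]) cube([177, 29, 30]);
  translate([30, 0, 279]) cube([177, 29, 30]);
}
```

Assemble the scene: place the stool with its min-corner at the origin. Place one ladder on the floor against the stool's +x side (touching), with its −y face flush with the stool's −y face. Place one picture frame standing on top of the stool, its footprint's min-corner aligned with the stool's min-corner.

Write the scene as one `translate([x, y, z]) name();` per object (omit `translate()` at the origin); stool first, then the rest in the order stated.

stool();
translate([303, 0, 0]) ladder();
translate([0, 0, 395]) picture_frame();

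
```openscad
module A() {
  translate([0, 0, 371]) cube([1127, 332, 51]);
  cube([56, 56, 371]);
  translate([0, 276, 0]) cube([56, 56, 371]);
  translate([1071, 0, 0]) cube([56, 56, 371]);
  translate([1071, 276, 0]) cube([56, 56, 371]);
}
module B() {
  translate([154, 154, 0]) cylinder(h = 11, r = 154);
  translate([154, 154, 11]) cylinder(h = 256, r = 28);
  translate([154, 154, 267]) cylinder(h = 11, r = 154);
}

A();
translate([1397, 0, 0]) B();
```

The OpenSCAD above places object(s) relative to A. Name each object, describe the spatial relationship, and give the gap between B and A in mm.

A is a bench. B is a spool. The spool is on the floor beside the bench on its +x side. The gap between the spool and the bench is 270 mm.

The spool's nearest face is 270 mm from the bench's +x face.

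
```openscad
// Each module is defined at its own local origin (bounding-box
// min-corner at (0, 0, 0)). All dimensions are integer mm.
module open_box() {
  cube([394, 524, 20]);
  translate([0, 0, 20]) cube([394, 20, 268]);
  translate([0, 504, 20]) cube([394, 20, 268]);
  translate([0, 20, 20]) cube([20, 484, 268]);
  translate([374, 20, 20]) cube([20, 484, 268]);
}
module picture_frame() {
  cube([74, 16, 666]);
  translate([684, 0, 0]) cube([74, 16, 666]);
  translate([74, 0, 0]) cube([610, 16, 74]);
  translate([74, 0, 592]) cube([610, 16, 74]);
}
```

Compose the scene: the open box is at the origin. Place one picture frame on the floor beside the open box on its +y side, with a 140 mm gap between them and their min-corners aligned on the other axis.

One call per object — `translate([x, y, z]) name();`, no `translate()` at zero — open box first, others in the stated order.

open_box();
translate([0, 664, 0]) picture_frame();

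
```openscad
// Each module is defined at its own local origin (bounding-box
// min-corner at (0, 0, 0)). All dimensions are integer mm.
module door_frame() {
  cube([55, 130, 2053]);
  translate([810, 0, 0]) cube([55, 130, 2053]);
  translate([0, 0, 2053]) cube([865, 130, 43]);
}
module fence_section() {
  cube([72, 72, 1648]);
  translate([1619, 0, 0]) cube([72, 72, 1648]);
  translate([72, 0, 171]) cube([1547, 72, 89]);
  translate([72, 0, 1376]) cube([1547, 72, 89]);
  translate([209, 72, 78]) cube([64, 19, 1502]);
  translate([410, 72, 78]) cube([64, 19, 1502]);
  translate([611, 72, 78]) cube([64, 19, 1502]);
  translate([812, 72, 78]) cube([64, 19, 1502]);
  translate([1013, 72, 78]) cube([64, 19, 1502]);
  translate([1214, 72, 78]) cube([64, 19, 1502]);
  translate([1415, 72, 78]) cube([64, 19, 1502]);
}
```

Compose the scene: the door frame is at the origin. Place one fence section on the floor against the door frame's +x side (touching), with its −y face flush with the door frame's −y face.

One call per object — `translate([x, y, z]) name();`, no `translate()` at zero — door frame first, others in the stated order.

door_frame();
translate([865, 0, 0]) fence_section();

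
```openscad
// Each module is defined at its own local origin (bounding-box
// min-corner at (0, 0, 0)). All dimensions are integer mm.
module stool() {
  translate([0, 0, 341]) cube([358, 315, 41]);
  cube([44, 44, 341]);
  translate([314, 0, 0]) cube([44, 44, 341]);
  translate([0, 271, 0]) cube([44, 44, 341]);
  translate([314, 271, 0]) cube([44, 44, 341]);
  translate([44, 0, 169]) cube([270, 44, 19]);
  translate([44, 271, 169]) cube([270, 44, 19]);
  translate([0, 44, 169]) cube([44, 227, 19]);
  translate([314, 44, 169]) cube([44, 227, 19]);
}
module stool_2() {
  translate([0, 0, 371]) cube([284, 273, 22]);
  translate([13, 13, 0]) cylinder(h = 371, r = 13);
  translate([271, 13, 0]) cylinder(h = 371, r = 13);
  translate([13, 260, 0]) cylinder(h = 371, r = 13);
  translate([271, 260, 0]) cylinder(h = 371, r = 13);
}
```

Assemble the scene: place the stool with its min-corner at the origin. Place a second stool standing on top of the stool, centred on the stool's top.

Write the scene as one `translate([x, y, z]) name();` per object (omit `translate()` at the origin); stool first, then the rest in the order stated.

stool();
translate([37, 21, 382]) stool_2();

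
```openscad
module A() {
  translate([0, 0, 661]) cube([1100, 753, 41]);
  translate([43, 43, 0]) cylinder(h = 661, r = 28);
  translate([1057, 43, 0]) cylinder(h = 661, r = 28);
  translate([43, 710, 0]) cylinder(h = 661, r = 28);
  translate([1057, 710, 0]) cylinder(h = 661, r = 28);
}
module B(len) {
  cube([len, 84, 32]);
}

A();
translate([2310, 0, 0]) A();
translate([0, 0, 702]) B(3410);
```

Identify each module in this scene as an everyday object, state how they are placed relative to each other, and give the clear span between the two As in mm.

A is a table. B is a beam. A beam spans the tops of two tables. The clear span between the two tables is 1210 mm.

Second table starts at x = 2310; first ends at x = 1100; clear span = 2310 − 1100 = 1210 mm.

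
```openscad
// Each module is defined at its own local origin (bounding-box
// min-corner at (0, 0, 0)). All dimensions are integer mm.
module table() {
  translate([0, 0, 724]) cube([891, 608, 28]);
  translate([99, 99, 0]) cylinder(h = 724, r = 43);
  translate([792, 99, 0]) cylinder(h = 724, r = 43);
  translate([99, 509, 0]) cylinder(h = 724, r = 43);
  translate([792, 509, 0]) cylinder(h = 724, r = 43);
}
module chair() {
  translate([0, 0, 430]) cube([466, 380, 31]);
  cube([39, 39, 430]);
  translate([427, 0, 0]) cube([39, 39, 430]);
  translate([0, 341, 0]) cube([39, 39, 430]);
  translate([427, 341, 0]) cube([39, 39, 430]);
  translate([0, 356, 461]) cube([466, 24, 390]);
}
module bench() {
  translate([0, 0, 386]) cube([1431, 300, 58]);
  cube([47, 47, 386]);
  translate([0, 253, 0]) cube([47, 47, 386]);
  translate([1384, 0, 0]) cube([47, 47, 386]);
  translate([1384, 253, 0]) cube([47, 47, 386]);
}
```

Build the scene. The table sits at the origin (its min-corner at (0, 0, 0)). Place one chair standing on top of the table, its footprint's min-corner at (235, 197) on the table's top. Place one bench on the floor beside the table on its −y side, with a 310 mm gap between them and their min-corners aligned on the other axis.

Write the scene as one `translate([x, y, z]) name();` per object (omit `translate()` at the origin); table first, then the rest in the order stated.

table();
translate([235, 197, 752]) chair();
translate([0, -610, 0]) bench();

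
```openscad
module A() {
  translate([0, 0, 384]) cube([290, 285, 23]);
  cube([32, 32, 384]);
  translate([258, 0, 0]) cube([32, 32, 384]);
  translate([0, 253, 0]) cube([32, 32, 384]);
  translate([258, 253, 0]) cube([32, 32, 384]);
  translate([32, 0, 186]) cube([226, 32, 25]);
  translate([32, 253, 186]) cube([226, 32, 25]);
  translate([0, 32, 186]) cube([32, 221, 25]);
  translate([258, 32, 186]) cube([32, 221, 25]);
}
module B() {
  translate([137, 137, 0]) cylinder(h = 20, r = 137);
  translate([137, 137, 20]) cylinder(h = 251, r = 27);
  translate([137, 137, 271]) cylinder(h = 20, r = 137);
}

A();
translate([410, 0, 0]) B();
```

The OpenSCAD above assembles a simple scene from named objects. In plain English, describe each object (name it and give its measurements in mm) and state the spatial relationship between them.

A is a four-legged stool. The seat is 290×285 mm, 23 mm thick, top at z = 407 mm. It stands on four square legs, each 32×32 mm in cross-section, from z = 0 to the seat underside, each flush with a corner of the seat. Four stretchers, 32 mm wide and 25 mm tall, connect adjacent legs with their undersides at z = 186 mm, each running between the inner faces of the legs it joins and aligned with the legs' outer faces on the other axis.

B is a spool: two coaxial disc flanges of radius 137 mm and thickness 20 mm, joined by a core cylinder of radius 27 mm and height 251 mm. The lower flange rests on z = 0 and the three cylinders share a vertical axis.

The spool is on the floor beside the stool on its +x side.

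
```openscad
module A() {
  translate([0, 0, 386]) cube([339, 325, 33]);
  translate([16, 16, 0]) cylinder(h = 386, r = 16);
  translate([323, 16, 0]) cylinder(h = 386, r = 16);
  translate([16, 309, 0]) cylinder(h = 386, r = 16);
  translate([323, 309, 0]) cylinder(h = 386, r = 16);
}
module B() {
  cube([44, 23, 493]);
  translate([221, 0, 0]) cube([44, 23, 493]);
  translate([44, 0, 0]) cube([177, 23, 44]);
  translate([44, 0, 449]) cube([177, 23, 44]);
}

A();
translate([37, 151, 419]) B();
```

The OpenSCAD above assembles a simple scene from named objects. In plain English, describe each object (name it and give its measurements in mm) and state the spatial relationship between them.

A is a four-legged stool. The seat is a 339×325×33 mm slab whose top surface is at z = 419 mm; four round legs, each 32 mm in diameter, run from the floor (z = 0) to the underside of the seat, each leg's axis is inset half a diameter from the nearest pair of seat edges (so the leg's bounding box is flush with the corner).

B is a picture frame with a 177×405 mm rectangular opening (x by z) and a uniform 44 mm border on every side. Frame depth is 23 mm along y. It is built from two vertical stiles running the full outside height and two horizontal rails spanning the gap between the stiles.

The picture frame is on top of the stool, centred.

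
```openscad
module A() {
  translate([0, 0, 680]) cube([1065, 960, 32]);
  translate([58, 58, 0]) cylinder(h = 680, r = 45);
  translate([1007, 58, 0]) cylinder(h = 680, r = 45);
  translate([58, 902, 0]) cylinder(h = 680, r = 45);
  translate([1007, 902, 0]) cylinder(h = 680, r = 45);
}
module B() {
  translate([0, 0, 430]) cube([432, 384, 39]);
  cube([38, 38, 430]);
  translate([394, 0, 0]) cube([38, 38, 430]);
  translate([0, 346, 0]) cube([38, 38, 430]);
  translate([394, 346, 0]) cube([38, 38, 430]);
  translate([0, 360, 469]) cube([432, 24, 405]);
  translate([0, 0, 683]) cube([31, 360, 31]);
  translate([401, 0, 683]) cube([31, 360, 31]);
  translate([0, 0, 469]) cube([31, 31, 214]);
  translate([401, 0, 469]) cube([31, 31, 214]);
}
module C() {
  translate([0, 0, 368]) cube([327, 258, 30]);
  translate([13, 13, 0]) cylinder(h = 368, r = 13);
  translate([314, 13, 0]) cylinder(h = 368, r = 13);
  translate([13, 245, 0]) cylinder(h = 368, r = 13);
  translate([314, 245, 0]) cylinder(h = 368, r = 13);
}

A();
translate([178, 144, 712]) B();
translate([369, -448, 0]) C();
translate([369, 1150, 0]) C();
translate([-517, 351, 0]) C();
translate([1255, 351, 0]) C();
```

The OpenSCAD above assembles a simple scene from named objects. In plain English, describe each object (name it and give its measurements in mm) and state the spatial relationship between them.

A is a table: top 1065 mm (x) × 960 mm (y), 32 mm thick, upper face at z = 712 mm, on four round legs of 90 mm diameter, each leg's bounding box inset 13 mm from the nearest pair of top edges, running from z = 0 to the bottom of the top.

B is a chair: 432×384 mm seat, 39 mm thick, top at z = 469 mm, on four 38 mm square corner legs flush with the seat edges. A 24 mm thick backrest slab spans the full seat width, extending 405 mm above the seat top, its back face flush with the seat's +y edge. Two armrests of 31×31 mm section run along each side from the seat's front edge to the front of the backrest, top faces 245 mm above the seat top and outer faces flush with the seat's x-edges; a 31×31 mm post under the front of each armrest stands on the seat at the front corner.

C is a simple wooden stool: a rectangular seat 327 mm (x) by 258 mm (y), 30 mm thick, top face at z = 398 mm, on four round legs, each 26 mm in diameter. The legs rest on z = 0, each leg's axis is inset half a diameter from the nearest pair of seat edges (so the leg's bounding box is flush with the corner).

The chair is on top of the table. Four stools sit around the table at the −y, +y, −x, +x sides.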